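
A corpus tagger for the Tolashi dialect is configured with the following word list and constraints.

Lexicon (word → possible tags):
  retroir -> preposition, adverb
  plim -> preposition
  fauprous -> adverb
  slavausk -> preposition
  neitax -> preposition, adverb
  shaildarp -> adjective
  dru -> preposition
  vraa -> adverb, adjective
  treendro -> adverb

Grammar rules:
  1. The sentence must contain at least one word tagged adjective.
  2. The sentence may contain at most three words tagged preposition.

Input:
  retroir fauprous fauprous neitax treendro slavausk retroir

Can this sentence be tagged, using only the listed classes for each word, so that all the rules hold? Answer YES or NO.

Candidates per position — 1:retroir {preposition,adverb}; 2:fauprous {adverb}; 3:fauprous {adverb}; 4:neitax {preposition,adverb}; 5:treendro {adverb}; 6:slavausk {preposition}; 7:retroir {preposition,adverb}.
Rule 1 cannot be satisfied by any choice of tags from the lexicon.
So there is no consistent tagging.

NO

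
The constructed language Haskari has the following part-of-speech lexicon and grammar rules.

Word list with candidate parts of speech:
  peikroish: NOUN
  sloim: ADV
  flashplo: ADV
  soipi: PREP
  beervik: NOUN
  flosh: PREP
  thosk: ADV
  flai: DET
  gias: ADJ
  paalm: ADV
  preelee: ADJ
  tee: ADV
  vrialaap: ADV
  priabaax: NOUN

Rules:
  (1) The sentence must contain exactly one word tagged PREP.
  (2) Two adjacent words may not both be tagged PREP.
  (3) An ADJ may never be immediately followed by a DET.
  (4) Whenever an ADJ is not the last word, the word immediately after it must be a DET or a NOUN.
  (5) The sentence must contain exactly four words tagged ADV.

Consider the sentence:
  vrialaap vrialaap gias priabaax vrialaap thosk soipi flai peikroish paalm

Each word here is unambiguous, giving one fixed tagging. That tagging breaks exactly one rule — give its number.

Fixed tagging: ADV ADV ADJ NOUN ADV ADV PREP DET NOUN ADV.
Applying the rules: R1 ok, R2 ok, R3 ok, R4 ok, R5 fails.
Only rule 5 fails.

5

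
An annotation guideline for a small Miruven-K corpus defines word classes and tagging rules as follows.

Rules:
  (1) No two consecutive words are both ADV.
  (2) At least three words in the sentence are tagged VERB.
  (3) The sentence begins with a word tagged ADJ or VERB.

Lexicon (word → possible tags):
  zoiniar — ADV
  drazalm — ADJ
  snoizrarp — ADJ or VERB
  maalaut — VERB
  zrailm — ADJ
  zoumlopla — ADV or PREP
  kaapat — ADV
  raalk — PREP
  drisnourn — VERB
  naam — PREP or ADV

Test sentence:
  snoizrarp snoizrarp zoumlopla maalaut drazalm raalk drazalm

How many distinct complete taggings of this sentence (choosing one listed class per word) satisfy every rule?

Candidates per position — 1:snoizrarp {ADJ,VERB}; 2:snoizrarp {ADJ,VERB}; 3:zoumlopla {ADV,PREP}; 4:maalaut {VERB}; 5:drazalm {ADJ}; 6:raalk {PREP}; 7:drazalm {ADJ}.
There are 8 candidate sequences in total.
The sequences that satisfy every rule: VERB VERB ADV VERB ADJ PREP ADJ; VERB VERB PREP VERB ADJ PREP ADJ.
Count = 2.

2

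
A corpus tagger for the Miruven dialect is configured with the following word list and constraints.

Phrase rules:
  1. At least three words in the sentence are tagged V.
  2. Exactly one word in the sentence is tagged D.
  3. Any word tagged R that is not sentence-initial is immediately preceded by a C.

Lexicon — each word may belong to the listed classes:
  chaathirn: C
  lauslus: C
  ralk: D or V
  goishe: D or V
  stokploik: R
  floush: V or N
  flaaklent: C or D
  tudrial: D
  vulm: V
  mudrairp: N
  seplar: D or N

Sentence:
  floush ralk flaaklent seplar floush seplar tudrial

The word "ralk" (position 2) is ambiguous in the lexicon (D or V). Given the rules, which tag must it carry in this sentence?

V

Candidates per position — 1:floush {V,N}; 2:ralk {D,V}; 3:flaaklent {C,D}; 4:seplar {D,N}; 5:floush {V,N}; 6:seplar {D,N}; 7:tudrial {D}.
If word 1 were N, no tagging could satisfy rule 1; so word 1 is V.
If word 2 were D, no tagging could satisfy rule 1; so word 2 is V.
If word 3 were D, no tagging could satisfy rule 2; so word 3 is C.
If word 4 were D, no tagging could satisfy rule 2; so word 4 is N.
If word 5 were N, no tagging could satisfy rule 1; so word 5 is V.
If word 6 were D, no tagging could satisfy rule 2; so word 6 is N.
That leaves exactly one tagging: V V C N V N D.
Check: rule 1 ok; rule 2 ok; rule 3 ok.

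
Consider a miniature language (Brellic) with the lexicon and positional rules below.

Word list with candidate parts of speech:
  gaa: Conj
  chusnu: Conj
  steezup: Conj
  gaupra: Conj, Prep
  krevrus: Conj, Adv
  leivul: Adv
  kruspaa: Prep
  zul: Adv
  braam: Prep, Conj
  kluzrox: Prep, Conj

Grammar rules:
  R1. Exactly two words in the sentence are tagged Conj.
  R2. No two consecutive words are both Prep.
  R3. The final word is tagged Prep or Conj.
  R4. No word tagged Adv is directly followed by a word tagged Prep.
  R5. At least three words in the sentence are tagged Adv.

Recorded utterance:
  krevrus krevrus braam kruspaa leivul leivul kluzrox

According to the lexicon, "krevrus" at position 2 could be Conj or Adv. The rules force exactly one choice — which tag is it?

Candidates per position — 1:krevrus {Conj,Adv}; 2:krevrus {Conj,Adv}; 3:braam {Prep,Conj}; 4:kruspaa {Prep}; 5:leivul {Adv}; 6:leivul {Adv}; 7:kluzrox {Prep,Conj}.
Position 3: Prep is ruled out by rule 2; that leaves Conj.
Position 7: Prep is ruled out by rule 4; that leaves Conj.
Position 1: Conj is ruled out by rule 1; that leaves Adv.
Position 2: Conj is ruled out by rule 1; that leaves Adv.
So the tagging must be: Adv Adv Conj Prep Adv Adv Conj.
Rule-by-rule: rule 1 ok; rule 2 ok; rule 3 ok; rule 4 ok; rule 5 ok.

Adv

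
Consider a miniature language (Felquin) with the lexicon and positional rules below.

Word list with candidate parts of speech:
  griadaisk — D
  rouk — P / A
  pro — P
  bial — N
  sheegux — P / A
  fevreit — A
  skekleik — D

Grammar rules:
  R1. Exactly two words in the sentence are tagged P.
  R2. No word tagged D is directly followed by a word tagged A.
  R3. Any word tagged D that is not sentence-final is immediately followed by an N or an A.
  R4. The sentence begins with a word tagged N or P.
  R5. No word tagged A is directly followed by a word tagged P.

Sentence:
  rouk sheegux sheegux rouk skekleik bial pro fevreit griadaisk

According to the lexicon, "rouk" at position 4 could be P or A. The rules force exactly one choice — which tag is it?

A

Candidates per position — 1:rouk {P,A}; 2:sheegux {P,A}; 3:sheegux {P,A}; 4:rouk {P,A}; 5:skekleik {D}; 6:bial {N}; 7:pro {P}; 8:fevreit {A}; 9:griadaisk {D}.
At position 1, choosing A makes rule 4 impossible to satisfy; hence P.
At position 2, choosing P makes rule 1 impossible to satisfy; hence A.
At position 3, choosing P makes rule 1 impossible to satisfy; hence A.
At position 4, choosing P makes rule 1 impossible to satisfy; hence A.
That leaves exactly one tagging: P A A A D N P A D.
Check: rule 1 satisfied; rule 2 satisfied; rule 3 satisfied; rule 4 satisfied; rule 5 satisfied.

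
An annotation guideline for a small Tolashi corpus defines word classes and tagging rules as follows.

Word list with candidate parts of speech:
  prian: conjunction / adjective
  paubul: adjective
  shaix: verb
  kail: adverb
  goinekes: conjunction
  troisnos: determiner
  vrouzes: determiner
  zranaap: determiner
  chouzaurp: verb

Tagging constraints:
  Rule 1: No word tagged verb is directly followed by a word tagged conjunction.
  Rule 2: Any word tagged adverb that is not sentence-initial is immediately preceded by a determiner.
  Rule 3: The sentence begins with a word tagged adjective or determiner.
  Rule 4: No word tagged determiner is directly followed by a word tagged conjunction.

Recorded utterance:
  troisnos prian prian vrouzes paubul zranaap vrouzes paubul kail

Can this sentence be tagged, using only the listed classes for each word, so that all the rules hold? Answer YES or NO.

Candidates per position — 1:troisnos {determiner}; 2:prian {conjunction,adjective}; 3:prian {conjunction,adjective}; 4:vrouzes {determiner}; 5:paubul {adjective}; 6:zranaap {determiner}; 7:vrouzes {determiner}; 8:paubul {adjective}; 9:kail {adverb}.
Rule 2 cannot be satisfied by any choice of tags from the lexicon.
So there is no consistent tagging.

NO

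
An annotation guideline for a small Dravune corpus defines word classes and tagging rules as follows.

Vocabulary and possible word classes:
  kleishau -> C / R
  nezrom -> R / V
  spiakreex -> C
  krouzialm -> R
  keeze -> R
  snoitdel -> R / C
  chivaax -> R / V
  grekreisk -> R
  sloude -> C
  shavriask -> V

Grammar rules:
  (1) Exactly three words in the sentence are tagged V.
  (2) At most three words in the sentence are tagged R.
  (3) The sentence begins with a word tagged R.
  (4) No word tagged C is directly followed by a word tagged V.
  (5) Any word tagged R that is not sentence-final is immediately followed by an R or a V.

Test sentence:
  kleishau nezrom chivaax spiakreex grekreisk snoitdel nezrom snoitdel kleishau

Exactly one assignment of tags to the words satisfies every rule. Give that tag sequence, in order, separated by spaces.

Candidates per position — 1:kleishau {C,R}; 2:nezrom {R,V}; 3:chivaax {R,V}; 4:spiakreex {C}; 5:grekreisk {R}; 6:snoitdel {R,C}; 7:nezrom {R,V}; 8:snoitdel {R,C}; 9:kleishau {C,R}.
If word 1 were C, no tagging could satisfy rule 3; so word 1 is R.
If word 2 were R, no tagging could satisfy rule 1; so word 2 is V.
If word 3 were R, no tagging could satisfy rule 1; so word 3 is V.
If word 6 were C, no tagging could satisfy rule 5; so word 6 is R.
If word 7 were R, no tagging could satisfy rule 1; so word 7 is V.
If word 8 were R, no tagging could satisfy rule 2; so word 8 is C.
If word 9 were R, no tagging could satisfy rule 2; so word 9 is C.
So the tagging must be: R V V C R R V C C.
Verifying each rule — rule 1 ok; rule 2 ok; rule 3 ok; rule 4 ok; rule 5 ok.

R V V C R R V C C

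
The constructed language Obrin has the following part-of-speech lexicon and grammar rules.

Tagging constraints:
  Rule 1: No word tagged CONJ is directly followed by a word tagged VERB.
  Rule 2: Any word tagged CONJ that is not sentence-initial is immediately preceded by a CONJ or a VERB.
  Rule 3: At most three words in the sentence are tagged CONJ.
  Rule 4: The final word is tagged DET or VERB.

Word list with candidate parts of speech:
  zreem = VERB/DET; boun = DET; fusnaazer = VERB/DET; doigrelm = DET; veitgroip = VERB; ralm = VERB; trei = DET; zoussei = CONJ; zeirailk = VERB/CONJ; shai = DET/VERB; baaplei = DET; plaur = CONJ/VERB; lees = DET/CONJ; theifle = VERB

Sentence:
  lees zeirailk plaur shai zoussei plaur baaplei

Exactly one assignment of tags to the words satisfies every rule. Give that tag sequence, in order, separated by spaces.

DET VERB VERB VERB CONJ CONJ DET

Candidates per position — 1:lees {DET,CONJ}; 2:zeirailk {VERB,CONJ}; 3:plaur {CONJ,VERB}; 4:shai {DET,VERB}; 5:zoussei {CONJ}; 6:plaur {CONJ,VERB}; 7:baaplei {DET}.
If word 4 were DET, no tagging could satisfy rule 2; so word 4 is VERB.
If word 6 were VERB, no tagging could satisfy rule 1; so word 6 is CONJ.
If word 1 were CONJ, no tagging could satisfy rule 1; so word 1 is DET.
If word 2 were CONJ, no tagging could satisfy rule 1; so word 2 is VERB.
If word 3 were CONJ, no tagging could satisfy rule 1; so word 3 is VERB.
That leaves exactly one tagging: DET VERB VERB VERB CONJ CONJ DET.
Verifying each rule — rule 1 ✓; rule 2 ✓; rule 3 ✓; rule 4 ✓.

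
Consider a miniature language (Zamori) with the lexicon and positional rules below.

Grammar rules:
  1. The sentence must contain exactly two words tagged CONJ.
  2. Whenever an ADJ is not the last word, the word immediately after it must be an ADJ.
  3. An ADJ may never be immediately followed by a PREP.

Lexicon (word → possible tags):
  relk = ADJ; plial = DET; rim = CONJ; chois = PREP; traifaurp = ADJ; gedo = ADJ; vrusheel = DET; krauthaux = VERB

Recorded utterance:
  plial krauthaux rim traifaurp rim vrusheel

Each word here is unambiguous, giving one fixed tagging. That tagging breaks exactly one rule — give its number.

2

Fixed tagging: DET VERB CONJ ADJ CONJ DET.
Rule check: R1 pass, R2 fail, R3 pass.
Only rule 2 fails.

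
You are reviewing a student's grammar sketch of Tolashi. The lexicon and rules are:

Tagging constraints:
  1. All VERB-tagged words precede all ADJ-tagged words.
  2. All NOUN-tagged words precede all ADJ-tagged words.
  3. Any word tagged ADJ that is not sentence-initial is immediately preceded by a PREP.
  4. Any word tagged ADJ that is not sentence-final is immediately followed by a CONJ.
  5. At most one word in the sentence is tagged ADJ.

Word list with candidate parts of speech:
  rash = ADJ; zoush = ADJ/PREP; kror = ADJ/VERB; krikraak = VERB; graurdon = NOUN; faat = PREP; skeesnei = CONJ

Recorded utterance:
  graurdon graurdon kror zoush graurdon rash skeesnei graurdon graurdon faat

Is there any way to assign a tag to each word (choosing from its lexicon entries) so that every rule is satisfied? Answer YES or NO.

Candidates per position — 1:graurdon {NOUN}; 2:graurdon {NOUN}; 3:kror {ADJ,VERB}; 4:zoush {ADJ,PREP}; 5:graurdon {NOUN}; 6:rash {ADJ}; 7:skeesnei {CONJ}; 8:graurdon {NOUN}; 9:graurdon {NOUN}; 10:faat {PREP}.
Rule 2 cannot be satisfied by any choice of tags from the lexicon.
So there is no consistent tagging.

NO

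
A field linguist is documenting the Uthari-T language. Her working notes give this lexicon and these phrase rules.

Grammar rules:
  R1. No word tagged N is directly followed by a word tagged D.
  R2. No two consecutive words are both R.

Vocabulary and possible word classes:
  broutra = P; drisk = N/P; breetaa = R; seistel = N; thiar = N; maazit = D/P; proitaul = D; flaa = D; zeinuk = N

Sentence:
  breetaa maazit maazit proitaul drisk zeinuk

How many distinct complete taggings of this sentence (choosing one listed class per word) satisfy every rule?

8

Candidates per position — 1:breetaa {R}; 2:maazit {D,P}; 3:maazit {D,P}; 4:proitaul {D}; 5:drisk {N,P}; 6:zeinuk {N}.
There are 8 candidate sequences in total.
Checking each against the rules leaves 8 sequences.
Count = 8.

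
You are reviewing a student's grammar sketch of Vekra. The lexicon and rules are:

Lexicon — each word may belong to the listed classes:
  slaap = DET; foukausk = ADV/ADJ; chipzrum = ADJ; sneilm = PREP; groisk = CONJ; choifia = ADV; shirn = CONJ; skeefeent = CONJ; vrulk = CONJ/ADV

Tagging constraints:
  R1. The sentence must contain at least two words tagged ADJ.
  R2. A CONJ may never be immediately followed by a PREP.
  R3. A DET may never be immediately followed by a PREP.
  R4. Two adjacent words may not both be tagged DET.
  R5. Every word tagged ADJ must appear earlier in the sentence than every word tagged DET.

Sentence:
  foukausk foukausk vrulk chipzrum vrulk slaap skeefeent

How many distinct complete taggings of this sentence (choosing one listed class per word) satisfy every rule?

Candidates per position — 1:foukausk {ADV,ADJ}; 2:foukausk {ADV,ADJ}; 3:vrulk {CONJ,ADV}; 4:chipzrum {ADJ}; 5:vrulk {CONJ,ADV}; 6:slaap {DET}; 7:skeefeent {CONJ}.
There are 16 candidate sequences in total.
Checking each against the rules leaves 12 sequences.
Count = 12.

12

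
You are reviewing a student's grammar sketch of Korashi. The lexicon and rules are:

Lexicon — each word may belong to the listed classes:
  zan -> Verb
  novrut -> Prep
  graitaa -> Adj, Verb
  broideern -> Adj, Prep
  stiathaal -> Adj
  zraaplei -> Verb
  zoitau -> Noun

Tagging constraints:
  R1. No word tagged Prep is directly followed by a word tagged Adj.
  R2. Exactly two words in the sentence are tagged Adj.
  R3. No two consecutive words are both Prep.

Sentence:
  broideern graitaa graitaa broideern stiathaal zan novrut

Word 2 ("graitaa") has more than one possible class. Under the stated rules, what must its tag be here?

Candidates per position — 1:broideern {Adj,Prep}; 2:graitaa {Adj,Verb}; 3:graitaa {Adj,Verb}; 4:broideern {Adj,Prep}; 5:stiathaal {Adj}; 6:zan {Verb}; 7:novrut {Prep}.
If word 4 were Prep, no tagging could satisfy rule 1; so word 4 is Adj.
If word 1 were Adj, no tagging could satisfy rule 2; so word 1 is Prep.
If word 2 were Adj, no tagging could satisfy rule 1; so word 2 is Verb.
If word 3 were Adj, no tagging could satisfy rule 2; so word 3 is Verb.
So the tagging must be: Prep Verb Verb Adj Adj Verb Prep.
Verifying each rule — rule 1 satisfied; rule 2 satisfied; rule 3 satisfied.

Verb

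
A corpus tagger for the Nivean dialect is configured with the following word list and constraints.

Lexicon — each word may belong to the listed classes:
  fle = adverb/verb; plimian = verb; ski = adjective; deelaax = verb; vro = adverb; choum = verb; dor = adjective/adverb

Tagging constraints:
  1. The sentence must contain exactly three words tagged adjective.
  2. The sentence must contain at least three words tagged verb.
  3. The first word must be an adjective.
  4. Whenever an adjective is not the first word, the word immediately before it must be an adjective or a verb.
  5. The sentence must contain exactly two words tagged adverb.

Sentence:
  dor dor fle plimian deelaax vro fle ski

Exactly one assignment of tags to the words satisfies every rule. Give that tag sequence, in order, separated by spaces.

Candidates per position — 1:dor {adjective,adverb}; 2:dor {adjective,adverb}; 3:fle {adverb,verb}; 4:plimian {verb}; 5:deelaax {verb}; 6:vro {adverb}; 7:fle {adverb,verb}; 8:ski {adjective}.
Word 1 cannot be adverb — rule 1 would then fail for every completion. It is adjective.
Word 2 cannot be adverb — rule 1 would then fail for every completion. It is adjective.
Word 7 cannot be adverb — rule 4 would then fail for every completion. It is verb.
Word 3 cannot be verb — rule 5 would then fail for every completion. It is adverb.
So the tagging must be: adjective adjective adverb verb verb adverb verb adjective.
Checking: rule 1 ✓; rule 2 ✓; rule 3 ✓; rule 4 ✓; rule 5 ✓.

adjective adjective adverb verb verb adverb verb adjective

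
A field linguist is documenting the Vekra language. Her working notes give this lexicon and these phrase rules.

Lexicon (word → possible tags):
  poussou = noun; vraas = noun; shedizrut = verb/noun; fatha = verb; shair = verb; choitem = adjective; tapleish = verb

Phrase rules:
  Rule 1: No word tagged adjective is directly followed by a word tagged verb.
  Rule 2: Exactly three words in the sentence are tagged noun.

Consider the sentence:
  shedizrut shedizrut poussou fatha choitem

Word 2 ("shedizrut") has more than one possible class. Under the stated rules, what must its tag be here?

Candidates per position — 1:shedizrut {verb,noun}; 2:shedizrut {verb,noun}; 3:poussou {noun}; 4:fatha {verb}; 5:choitem {adjective}.
Word 1 cannot be verb — rule 2 would then fail for every completion. It is noun.
Word 2 cannot be verb — rule 2 would then fail for every completion. It is noun.
That leaves exactly one tagging: noun noun noun verb adjective.
Verifying each rule — rule 1 satisfied; rule 2 satisfied.

noun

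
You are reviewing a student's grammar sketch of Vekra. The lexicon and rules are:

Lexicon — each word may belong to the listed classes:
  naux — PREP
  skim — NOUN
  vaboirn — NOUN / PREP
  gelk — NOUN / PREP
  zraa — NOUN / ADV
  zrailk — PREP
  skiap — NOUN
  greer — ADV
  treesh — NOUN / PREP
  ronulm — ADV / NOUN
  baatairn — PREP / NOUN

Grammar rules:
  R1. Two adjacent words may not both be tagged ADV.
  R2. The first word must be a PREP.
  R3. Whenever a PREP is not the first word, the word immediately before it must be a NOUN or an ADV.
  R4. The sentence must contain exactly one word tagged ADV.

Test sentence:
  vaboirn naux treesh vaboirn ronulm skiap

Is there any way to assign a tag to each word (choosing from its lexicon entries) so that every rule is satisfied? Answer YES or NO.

NO

Candidates per position — 1:vaboirn {NOUN,PREP}; 2:naux {PREP}; 3:treesh {NOUN,PREP}; 4:vaboirn {NOUN,PREP}; 5:ronulm {ADV,NOUN}; 6:skiap {NOUN}.
Every candidate sequence violates at least one rule; no consistent tagging exists.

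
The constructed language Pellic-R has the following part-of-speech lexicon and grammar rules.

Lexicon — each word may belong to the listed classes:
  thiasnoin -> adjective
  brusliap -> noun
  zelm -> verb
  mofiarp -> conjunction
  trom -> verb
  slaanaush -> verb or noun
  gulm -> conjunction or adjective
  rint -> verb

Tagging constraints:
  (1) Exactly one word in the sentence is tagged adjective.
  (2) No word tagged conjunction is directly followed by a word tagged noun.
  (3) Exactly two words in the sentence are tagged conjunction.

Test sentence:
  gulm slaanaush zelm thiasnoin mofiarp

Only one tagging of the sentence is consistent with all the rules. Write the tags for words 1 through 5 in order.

conjunction verb verb adjective conjunction

Candidates per position — 1:gulm {conjunction,adjective}; 2:slaanaush {verb,noun}; 3:zelm {verb}; 4:thiasnoin {adjective}; 5:mofiarp {conjunction}.
Position 1: tagging it adjective would leave rule 1 unsatisfiable, so it must be conjunction.
Position 2: tagging it noun would leave rule 2 unsatisfiable, so it must be verb.
So the tagging must be: conjunction verb verb adjective conjunction.
Verifying each rule — rule 1 holds; rule 2 holds; rule 3 holds.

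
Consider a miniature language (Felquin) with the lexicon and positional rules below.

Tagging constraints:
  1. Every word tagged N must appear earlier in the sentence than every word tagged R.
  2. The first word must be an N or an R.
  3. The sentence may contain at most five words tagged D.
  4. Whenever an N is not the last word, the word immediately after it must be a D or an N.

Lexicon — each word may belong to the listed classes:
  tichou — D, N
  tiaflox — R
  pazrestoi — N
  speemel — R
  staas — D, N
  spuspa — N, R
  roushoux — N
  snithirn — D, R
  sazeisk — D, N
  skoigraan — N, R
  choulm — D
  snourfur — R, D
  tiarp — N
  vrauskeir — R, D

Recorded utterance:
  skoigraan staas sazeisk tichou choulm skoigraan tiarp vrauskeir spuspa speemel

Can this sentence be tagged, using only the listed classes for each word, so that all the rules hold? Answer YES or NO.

Candidates per position — 1:skoigraan {N,R}; 2:staas {D,N}; 3:sazeisk {D,N}; 4:tichou {D,N}; 5:choulm {D}; 6:skoigraan {N,R}; 7:tiarp {N}; 8:vrauskeir {R,D}; 9:spuspa {N,R}; 10:speemel {R}.
One satisfying assignment: N D D D D N N D R R.
Checking: rule 1 ok; rule 2 ok; rule 3 ok; rule 4 ok.

YES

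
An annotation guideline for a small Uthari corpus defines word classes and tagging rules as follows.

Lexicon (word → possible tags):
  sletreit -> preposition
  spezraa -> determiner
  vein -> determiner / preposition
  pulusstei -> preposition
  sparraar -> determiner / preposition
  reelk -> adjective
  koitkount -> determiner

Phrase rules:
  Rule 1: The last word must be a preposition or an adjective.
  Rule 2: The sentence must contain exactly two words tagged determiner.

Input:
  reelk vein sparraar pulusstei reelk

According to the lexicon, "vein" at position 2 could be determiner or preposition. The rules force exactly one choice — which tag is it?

determiner

Candidates per position — 1:reelk {adjective}; 2:vein {determiner,preposition}; 3:sparraar {determiner,preposition}; 4:pulusstei {preposition}; 5:reelk {adjective}.
If word 2 were preposition, no tagging could satisfy rule 2; so word 2 is determiner.
If word 3 were preposition, no tagging could satisfy rule 2; so word 3 is determiner.
The unique satisfying tagging is: adjective determiner determiner preposition adjective.
Checking: rule 1 holds; rule 2 holds.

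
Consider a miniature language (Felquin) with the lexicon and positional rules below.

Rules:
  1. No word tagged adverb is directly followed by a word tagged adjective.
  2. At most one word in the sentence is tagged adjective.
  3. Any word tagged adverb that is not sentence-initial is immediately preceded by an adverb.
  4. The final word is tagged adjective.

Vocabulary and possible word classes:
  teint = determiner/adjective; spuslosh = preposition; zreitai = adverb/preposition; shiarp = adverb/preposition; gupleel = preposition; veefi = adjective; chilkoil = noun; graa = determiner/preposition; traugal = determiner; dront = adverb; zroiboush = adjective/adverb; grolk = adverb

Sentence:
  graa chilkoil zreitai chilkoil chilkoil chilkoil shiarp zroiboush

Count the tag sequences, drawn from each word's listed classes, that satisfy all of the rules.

Candidates per position — 1:graa {determiner,preposition}; 2:chilkoil {noun}; 3:zreitai {adverb,preposition}; 4:chilkoil {noun}; 5:chilkoil {noun}; 6:chilkoil {noun}; 7:shiarp {adverb,preposition}; 8:zroiboush {adjective,adverb}.
There are 16 candidate sequences in total.
The sequences that satisfy every rule: determiner noun preposition noun noun noun preposition adjective; preposition noun preposition noun noun noun preposition adjective.
Count = 2.

2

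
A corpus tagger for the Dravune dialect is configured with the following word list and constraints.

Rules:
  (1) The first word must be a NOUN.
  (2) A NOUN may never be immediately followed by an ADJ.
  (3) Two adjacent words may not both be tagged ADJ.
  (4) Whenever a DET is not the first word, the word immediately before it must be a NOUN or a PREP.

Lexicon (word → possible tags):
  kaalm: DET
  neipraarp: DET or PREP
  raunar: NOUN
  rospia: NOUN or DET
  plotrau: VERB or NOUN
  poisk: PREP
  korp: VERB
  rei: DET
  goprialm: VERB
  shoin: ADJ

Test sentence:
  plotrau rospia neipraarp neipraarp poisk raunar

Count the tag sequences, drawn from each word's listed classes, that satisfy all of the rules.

5

Candidates per position — 1:plotrau {VERB,NOUN}; 2:rospia {NOUN,DET}; 3:neipraarp {DET,PREP}; 4:neipraarp {DET,PREP}; 5:poisk {PREP}; 6:raunar {NOUN}.
There are 16 candidate sequences in total.
The sequences that satisfy every rule: NOUN NOUN DET PREP PREP NOUN; NOUN NOUN PREP DET PREP NOUN; NOUN NOUN PREP PREP PREP NOUN; NOUN DET PREP DET PREP NOUN; NOUN DET PREP PREP PREP NOUN.
Count = 5.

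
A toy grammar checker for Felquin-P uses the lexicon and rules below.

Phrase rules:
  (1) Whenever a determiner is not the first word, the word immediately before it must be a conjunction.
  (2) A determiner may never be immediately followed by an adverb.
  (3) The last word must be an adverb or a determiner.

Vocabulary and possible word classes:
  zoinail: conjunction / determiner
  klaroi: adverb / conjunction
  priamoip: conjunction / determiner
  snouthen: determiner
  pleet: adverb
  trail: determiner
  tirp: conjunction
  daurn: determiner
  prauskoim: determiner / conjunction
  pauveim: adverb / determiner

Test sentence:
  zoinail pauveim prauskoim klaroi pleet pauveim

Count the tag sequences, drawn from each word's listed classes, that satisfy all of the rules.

Candidates per position — 1:zoinail {conjunction,determiner}; 2:pauveim {adverb,determiner}; 3:prauskoim {determiner,conjunction}; 4:klaroi {adverb,conjunction}; 5:pleet {adverb}; 6:pauveim {adverb,determiner}.
There are 32 candidate sequences in total.
The sequences that satisfy every rule: conjunction adverb conjunction adverb adverb adverb; conjunction adverb conjunction conjunction adverb adverb; conjunction determiner conjunction adverb adverb adverb; conjunction determiner conjunction conjunction adverb adverb.
Count = 4.

4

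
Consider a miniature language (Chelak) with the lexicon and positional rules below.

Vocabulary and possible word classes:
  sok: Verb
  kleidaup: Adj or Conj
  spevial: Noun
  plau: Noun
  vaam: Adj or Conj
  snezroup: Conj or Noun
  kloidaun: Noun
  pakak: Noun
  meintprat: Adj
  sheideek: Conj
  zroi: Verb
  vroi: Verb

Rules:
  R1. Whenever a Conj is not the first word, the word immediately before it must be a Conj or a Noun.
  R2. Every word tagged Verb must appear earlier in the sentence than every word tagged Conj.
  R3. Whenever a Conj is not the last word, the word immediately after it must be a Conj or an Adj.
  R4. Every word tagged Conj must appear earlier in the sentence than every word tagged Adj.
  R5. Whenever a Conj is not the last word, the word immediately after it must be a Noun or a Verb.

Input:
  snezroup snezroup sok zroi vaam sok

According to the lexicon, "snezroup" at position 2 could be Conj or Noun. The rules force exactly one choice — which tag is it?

Candidates per position — 1:snezroup {Conj,Noun}; 2:snezroup {Conj,Noun}; 3:sok {Verb}; 4:zroi {Verb}; 5:vaam {Adj,Conj}; 6:sok {Verb}.
Word 1 cannot be Conj — rule 2 would then fail for every completion. It is Noun.
Word 2 cannot be Conj — rule 2 would then fail for every completion. It is Noun.
Word 5 cannot be Conj — rule 1 would then fail for every completion. It is Adj.
That leaves exactly one tagging: Noun Noun Verb Verb Adj Verb.
Check: rule 1 ok; rule 2 ok; rule 3 ok; rule 4 ok; rule 5 ok.

Noun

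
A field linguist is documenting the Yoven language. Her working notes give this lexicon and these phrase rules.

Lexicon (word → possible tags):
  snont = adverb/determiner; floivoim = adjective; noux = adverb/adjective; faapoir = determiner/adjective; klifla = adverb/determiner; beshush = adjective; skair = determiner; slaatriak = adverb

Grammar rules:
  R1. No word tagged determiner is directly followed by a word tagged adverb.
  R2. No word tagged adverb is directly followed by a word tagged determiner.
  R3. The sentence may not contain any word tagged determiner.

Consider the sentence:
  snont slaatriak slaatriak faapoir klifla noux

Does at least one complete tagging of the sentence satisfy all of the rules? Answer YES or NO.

Candidates per position — 1:snont {adverb,determiner}; 2:slaatriak {adverb}; 3:slaatriak {adverb}; 4:faapoir {determiner,adjective}; 5:klifla {adverb,determiner}; 6:noux {adverb,adjective}.
One satisfying assignment: adverb adverb adverb adjective adverb adverb.
Check: rule 1 ✓; rule 2 ✓; rule 3 ✓.

YES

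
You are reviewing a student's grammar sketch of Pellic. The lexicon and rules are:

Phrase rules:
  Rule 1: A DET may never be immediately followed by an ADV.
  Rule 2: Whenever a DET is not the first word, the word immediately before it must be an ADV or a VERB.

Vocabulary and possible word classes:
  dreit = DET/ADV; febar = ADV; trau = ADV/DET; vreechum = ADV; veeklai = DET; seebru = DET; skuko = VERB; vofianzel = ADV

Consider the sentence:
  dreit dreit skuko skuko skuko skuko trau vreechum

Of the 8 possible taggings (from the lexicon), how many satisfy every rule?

Candidates per position — 1:dreit {DET,ADV}; 2:dreit {DET,ADV}; 3:skuko {VERB}; 4:skuko {VERB}; 5:skuko {VERB}; 6:skuko {VERB}; 7:trau {ADV,DET}; 8:vreechum {ADV}.
There are 8 candidate sequences in total.
The sequences that satisfy every rule: ADV DET VERB VERB VERB VERB ADV ADV; ADV ADV VERB VERB VERB VERB ADV ADV.
Count = 2.

2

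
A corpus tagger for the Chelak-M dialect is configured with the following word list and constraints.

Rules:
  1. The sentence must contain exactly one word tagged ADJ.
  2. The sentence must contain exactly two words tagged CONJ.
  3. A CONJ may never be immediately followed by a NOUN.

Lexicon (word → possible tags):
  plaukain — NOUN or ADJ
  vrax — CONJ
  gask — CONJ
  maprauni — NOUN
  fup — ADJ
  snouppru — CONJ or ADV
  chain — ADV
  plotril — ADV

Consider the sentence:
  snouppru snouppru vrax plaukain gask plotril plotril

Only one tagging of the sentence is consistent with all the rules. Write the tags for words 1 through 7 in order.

ADV ADV CONJ ADJ CONJ ADV ADV

Candidates per position — 1:snouppru {CONJ,ADV}; 2:snouppru {CONJ,ADV}; 3:vrax {CONJ}; 4:plaukain {NOUN,ADJ}; 5:gask {CONJ}; 6:plotril {ADV}; 7:plotril {ADV}.
Position 1: tagging it CONJ would leave rule 2 unsatisfiable, so it must be ADV.
Position 2: tagging it CONJ would leave rule 2 unsatisfiable, so it must be ADV.
Position 4: tagging it NOUN would leave rule 1 unsatisfiable, so it must be ADJ.
The unique satisfying tagging is: ADV ADV CONJ ADJ CONJ ADV ADV.
Rule-by-rule: rule 1 satisfied; rule 2 satisfied; rule 3 satisfied.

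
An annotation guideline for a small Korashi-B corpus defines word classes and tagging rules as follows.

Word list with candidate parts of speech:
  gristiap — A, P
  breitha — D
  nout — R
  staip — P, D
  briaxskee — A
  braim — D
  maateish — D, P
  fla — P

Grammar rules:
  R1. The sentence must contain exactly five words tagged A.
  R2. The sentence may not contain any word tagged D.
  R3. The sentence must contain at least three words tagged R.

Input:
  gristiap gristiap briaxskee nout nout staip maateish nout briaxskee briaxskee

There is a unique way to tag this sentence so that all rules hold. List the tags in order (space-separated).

Candidates per position — 1:gristiap {A,P}; 2:gristiap {A,P}; 3:briaxskee {A}; 4:nout {R}; 5:nout {R}; 6:staip {P,D}; 7:maateish {D,P}; 8:nout {R}; 9:briaxskee {A}; 10:briaxskee {A}.
Position 1: P is ruled out by rule 1; that leaves A.
Position 2: P is ruled out by rule 1; that leaves A.
Position 6: D is ruled out by rule 2; that leaves P.
Position 7: D is ruled out by rule 2; that leaves P.
The only consistent sequence is: A A A R R P P R A A.
Rule-by-rule: rule 1 satisfied; rule 2 satisfied; rule 3 satisfied.

A A A R R P P R A A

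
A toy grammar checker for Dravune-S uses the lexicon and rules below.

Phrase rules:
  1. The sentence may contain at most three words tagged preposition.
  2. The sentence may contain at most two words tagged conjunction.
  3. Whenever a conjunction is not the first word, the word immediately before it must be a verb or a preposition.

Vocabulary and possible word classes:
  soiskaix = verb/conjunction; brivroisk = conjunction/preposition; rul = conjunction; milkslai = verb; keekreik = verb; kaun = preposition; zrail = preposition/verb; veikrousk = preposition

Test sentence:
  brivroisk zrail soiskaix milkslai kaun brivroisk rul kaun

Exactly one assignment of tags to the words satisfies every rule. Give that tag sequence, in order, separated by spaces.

conjunction verb verb verb preposition preposition conjunction preposition

Candidates per position — 1:brivroisk {conjunction,preposition}; 2:zrail {preposition,verb}; 3:soiskaix {verb,conjunction}; 4:milkslai {verb}; 5:kaun {preposition}; 6:brivroisk {conjunction,preposition}; 7:rul {conjunction}; 8:kaun {preposition}.
Word 6 cannot be conjunction — rule 3 would then fail for every completion. It is preposition.
Word 1 cannot be preposition — rule 1 would then fail for every completion. It is conjunction.
Word 2 cannot be preposition — rule 1 would then fail for every completion. It is verb.
Word 3 cannot be conjunction — rule 2 would then fail for every completion. It is verb.
The unique satisfying tagging is: conjunction verb verb verb preposition preposition conjunction preposition.
Rule-by-rule: rule 1 satisfied; rule 2 satisfied; rule 3 satisfied.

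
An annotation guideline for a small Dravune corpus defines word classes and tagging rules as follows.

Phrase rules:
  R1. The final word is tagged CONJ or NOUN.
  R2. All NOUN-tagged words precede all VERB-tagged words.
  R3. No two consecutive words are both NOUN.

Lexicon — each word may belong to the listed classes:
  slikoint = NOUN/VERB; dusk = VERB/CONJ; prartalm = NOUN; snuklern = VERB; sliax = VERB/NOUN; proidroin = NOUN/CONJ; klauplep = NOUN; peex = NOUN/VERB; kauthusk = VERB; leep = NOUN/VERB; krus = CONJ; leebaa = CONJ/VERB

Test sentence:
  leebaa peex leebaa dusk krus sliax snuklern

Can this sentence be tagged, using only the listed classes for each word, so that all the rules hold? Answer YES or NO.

NO

Candidates per position — 1:leebaa {CONJ,VERB}; 2:peex {NOUN,VERB}; 3:leebaa {CONJ,VERB}; 4:dusk {VERB,CONJ}; 5:krus {CONJ}; 6:sliax {VERB,NOUN}; 7:snuklern {VERB}.
Rule 1 cannot be satisfied by any choice of tags from the lexicon.
So there is no consistent tagging.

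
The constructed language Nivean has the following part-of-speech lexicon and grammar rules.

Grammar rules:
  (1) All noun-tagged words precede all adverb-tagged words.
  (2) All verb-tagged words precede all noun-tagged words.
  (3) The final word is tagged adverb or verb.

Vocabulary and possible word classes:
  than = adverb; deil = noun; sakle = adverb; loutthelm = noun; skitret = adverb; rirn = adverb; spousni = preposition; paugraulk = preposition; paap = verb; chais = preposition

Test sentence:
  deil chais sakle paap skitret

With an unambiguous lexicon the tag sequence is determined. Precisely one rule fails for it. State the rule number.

2

Fixed tagging: noun preposition adverb verb adverb.
Applying the rules: R1 pass, R2 fail, R3 pass.
Only rule 2 fails.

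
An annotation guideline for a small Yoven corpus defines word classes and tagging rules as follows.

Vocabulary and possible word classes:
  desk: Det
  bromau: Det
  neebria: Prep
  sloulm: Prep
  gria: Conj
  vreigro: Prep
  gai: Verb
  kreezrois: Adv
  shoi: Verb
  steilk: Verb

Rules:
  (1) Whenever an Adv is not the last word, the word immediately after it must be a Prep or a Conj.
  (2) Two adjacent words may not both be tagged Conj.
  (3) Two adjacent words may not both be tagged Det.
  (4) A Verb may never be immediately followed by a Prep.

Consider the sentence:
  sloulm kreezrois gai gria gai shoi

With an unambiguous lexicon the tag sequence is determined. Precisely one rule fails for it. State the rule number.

Fixed tagging: Prep Adv Verb Conj Verb Verb.
Rule check: R1 violated, R2 holds, R3 holds, R4 holds.
Only rule 1 fails.

1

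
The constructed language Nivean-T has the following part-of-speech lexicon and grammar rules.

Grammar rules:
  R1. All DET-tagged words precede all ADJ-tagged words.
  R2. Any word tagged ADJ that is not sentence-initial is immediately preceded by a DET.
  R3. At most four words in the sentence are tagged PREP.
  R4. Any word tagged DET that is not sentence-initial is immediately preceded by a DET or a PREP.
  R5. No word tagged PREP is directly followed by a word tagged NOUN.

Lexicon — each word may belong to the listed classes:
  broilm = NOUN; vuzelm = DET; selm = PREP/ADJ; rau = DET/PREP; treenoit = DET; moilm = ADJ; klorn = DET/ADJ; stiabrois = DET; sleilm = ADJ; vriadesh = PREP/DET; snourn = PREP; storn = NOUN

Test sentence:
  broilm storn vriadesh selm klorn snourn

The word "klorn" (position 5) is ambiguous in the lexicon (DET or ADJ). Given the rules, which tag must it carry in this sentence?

Candidates per position — 1:broilm {NOUN}; 2:storn {NOUN}; 3:vriadesh {PREP,DET}; 4:selm {PREP,ADJ}; 5:klorn {DET,ADJ}; 6:snourn {PREP}.
Position 3: DET is ruled out by rule 4; that leaves PREP.
Position 4: ADJ is ruled out by rule 2; that leaves PREP.
Position 5: ADJ is ruled out by rule 2; that leaves DET.
So the tagging must be: NOUN NOUN PREP PREP DET PREP.
Checking: rule 1 satisfied; rule 2 satisfied; rule 3 satisfied; rule 4 satisfied; rule 5 satisfied.

DET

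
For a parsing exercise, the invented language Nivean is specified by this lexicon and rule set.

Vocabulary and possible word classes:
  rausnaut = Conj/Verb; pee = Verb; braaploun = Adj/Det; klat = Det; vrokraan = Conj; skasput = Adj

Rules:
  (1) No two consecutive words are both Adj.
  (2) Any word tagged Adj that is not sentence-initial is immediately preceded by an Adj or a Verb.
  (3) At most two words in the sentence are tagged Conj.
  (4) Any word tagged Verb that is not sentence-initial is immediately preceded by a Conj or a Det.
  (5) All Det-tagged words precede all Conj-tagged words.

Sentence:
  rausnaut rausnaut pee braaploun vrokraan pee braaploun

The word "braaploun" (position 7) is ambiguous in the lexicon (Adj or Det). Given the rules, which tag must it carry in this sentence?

Candidates per position — 1:rausnaut {Conj,Verb}; 2:rausnaut {Conj,Verb}; 3:pee {Verb}; 4:braaploun {Adj,Det}; 5:vrokraan {Conj}; 6:pee {Verb}; 7:braaploun {Adj,Det}.
Word 2 cannot be Verb — rule 4 would then fail for every completion. It is Conj.
Word 4 cannot be Det — rule 5 would then fail for every completion. It is Adj.
Word 7 cannot be Det — rule 5 would then fail for every completion. It is Adj.
Word 1 cannot be Conj — rule 3 would then fail for every completion. It is Verb.
The only consistent sequence is: Verb Conj Verb Adj Conj Verb Adj.
Verifying each rule — rule 1 holds; rule 2 holds; rule 3 holds; rule 4 holds; rule 5 holds.

Adj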